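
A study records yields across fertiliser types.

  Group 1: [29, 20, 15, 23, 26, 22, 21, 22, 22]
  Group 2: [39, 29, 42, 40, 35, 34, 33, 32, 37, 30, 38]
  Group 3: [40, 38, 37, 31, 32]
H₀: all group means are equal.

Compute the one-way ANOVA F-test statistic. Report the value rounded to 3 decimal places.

Group means [22.22, 35.36, 35.60], grand mean 30.680
SSB = Σnᵢ(x̄ᵢ−x̄)² = 1006.139; SSW = ΣΣ(x−x̄ᵢ)² = 357.301
MSB = 1006.139/2 = 503.0695; MSW = 357.301/22 = 16.2410
F = MSB/MSW = 30.9754
df = (2, 22)

test statistic = 30.975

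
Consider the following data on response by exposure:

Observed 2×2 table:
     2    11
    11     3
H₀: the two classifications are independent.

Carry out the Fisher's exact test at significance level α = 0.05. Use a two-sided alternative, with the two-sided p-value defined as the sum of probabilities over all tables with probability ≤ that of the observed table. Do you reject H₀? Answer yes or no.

reject H₀: yes

Margins: r₁=13, r₂=14, c₁=13, c₂=14, n=27
p_obs = C(13,2)·C(14,11)/C(27,13); sum pmf over tables with pmf ≤ p_obs
p-value (two-sided) = 0.00184
At α=0.05: p < α → reject H₀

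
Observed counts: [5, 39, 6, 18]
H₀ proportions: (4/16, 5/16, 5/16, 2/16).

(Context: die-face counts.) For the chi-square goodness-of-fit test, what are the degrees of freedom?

degrees of freedom = 3

df = k − 1 = 4 − 1 = 3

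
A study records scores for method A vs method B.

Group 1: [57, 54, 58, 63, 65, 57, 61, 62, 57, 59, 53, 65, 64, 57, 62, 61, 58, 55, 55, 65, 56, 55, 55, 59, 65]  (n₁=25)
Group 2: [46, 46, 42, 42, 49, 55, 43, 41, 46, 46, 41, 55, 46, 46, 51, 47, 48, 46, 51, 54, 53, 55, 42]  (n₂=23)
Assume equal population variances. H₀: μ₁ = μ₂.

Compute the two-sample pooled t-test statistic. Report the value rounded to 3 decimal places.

x̄₁=59.120, s₁=3.887, n₁=25
x̄₂=47.435, s₂=4.669, n₂=23
s_p² = [24·3.887² + 22·4.669²]/46 = 18.3107
SE = √(s_p²·(1/25+1/23)) = 1.2363
t = (59.120−47.435)/1.2363 = 9.4514
df = 46

test statistic = 9.451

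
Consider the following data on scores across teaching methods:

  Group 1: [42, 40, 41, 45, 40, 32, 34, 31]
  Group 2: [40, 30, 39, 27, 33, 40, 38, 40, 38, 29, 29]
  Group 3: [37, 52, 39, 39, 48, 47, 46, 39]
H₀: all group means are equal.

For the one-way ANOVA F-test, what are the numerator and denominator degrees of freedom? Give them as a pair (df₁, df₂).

k = 3 groups, N = 27 total
df = (k−1, N−k) = (3−1, 27−3) = (2, 24)

degrees of freedom = [2, 24]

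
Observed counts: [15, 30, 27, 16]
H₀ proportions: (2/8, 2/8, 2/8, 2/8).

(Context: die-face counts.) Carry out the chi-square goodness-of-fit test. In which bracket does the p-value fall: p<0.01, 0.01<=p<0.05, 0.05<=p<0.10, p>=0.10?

n = 88; E_i = n·p_i = [22.00, 22.00, 22.00, 22.00]
χ² = (15−22.00)²/22.00 + (30−22.00)²/22.00 + (27−22.00)²/22.00 + (16−22.00)²/22.00 = 7.9091
df = 3
p-value (upper-tail) = 0.04793
→ bracket: 0.01<=p<0.05

p-value bracket: 0.01<=p<0.05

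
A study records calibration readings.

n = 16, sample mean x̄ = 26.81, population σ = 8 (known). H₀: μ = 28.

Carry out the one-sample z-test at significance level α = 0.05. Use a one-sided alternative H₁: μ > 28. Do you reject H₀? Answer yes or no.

reject H₀: no

SE = σ/√n = 8/√16 = 2.0000
z = (x̄−μ₀)/SE = (26.81−28)/2.0000 = -0.5950
p-value (one-sided, H₁ greater) = 0.72408
At α=0.05: p ≥ α → fail to reject H₀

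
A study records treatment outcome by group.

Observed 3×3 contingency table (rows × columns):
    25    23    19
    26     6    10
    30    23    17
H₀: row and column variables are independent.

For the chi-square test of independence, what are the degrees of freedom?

df = (r−1)(c−1) = (3−1)·(3−1) = 4

degrees of freedom = 4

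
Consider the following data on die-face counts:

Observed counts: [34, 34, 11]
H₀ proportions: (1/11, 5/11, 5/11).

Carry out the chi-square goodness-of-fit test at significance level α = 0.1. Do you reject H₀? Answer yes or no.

n = 79; E_i = n·p_i = [7.18, 35.91, 35.91]
χ² = (34−7.18)²/7.18 + (34−35.91)²/35.91 + (11−35.91)²/35.91 = 117.5241
df = 2
p-value (upper-tail) = 0.00000
At α=0.1: p < α → reject H₀

reject H₀: yes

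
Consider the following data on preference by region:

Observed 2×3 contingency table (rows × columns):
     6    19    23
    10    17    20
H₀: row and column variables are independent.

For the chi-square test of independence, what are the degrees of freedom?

degrees of freedom = 2

df = (r−1)(c−1) = (2−1)·(3−1) = 2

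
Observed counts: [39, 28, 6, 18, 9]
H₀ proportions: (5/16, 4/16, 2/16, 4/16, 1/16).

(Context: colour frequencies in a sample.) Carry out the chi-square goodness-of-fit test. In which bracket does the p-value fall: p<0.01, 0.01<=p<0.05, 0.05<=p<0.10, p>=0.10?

p-value bracket: 0.05<=p<0.10

n = 100; E_i = n·p_i = [31.25, 25.00, 12.50, 25.00, 6.25]
χ² = (39−31.25)²/31.25 + (28−25.00)²/25.00 + (6−12.50)²/12.50 + (18−25.00)²/25.00 + (9−6.25)²/6.25 = 8.8320
df = 4
p-value (upper-tail) = 0.06544
→ bracket: 0.05<=p<0.10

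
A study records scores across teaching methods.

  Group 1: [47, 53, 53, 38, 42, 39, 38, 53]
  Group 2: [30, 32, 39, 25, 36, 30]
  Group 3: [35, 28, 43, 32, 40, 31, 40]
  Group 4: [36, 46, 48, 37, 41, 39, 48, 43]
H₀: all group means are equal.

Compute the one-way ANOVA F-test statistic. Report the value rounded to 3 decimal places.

Group means [45.38, 32.00, 35.57, 42.25], grand mean 39.379
SSB = Σnᵢ(x̄ᵢ−x̄)² = 781.738; SSW = ΣΣ(x−x̄ᵢ)² = 805.089
MSB = 781.738/3 = 260.5794; MSW = 805.089/25 = 32.2036
F = MSB/MSW = 8.0916
df = (3, 25)

test statistic = 8.092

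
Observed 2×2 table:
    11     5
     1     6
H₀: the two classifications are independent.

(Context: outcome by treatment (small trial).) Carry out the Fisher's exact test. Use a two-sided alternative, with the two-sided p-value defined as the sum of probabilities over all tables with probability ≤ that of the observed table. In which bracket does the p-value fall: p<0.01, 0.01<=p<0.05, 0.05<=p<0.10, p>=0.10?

p-value bracket: 0.01<=p<0.05

Margins: r₁=16, r₂=7, c₁=12, c₂=11, n=23
p_obs = C(16,11)·C(7,1)/C(23,12); sum pmf over tables with pmf ≤ p_obs
p-value (two-sided) = 0.02719
→ bracket: 0.01<=p<0.05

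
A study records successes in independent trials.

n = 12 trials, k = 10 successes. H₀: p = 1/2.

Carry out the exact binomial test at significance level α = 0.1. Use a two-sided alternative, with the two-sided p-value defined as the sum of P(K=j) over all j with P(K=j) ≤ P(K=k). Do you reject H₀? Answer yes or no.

Exact binomial: n=12, k=10, p₀=1/2=0.5000
P(X=j) = C(n,j)·p₀^j·(1−p₀)^(n−j); p = Σ P(X=j) over j with P(X=j) ≤ P(X=10)
p-value (two-sided) = 0.03857
At α=0.1: p < α → reject H₀

reject H₀: yes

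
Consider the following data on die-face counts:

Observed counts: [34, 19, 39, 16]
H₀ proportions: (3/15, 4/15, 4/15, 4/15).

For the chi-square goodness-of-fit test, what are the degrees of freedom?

degrees of freedom = 3

df = k − 1 = 4 − 1 = 3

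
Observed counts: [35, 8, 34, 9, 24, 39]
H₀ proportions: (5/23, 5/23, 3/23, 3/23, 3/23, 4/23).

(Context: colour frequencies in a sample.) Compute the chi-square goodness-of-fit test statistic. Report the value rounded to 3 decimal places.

n = 149; E_i = n·p_i = [32.39, 32.39, 19.43, 19.43, 19.43, 25.91]
χ² = (35−32.39)²/32.39 + (8−32.39)²/32.39 + (34−19.43)²/19.43 + (9−19.43)²/19.43 + (24−19.43)²/19.43 + (39−25.91)²/25.91 = 42.7773
df = 5

test statistic = 42.777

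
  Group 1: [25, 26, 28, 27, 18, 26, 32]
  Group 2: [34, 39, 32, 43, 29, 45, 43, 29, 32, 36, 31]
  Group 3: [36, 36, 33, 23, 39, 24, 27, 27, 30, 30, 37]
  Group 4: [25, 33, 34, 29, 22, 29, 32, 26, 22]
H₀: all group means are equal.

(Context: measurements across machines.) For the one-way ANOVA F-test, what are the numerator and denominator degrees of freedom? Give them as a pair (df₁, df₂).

degrees of freedom = [3, 34]

k = 4 groups, N = 38 total
df = (k−1, N−k) = (4−1, 38−4) = (3, 34)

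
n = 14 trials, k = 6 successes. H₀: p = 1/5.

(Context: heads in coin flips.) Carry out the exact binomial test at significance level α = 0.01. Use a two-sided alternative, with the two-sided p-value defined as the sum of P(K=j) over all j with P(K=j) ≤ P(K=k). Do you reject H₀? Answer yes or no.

Exact binomial: n=14, k=6, p₀=1/5=0.2000
P(X=j) = C(n,j)·p₀^j·(1−p₀)^(n−j); p = Σ P(X=j) over j with P(X=j) ≤ P(X=6)
p-value (two-sided) = 0.04385
At α=0.01: p ≥ α → fail to reject H₀

reject H₀: no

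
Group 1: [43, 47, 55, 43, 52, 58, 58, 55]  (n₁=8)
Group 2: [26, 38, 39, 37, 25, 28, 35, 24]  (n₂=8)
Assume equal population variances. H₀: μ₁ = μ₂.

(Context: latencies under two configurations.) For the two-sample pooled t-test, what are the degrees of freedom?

degrees of freedom = 14

df = n₁ + n₂ − 2 = 8 + 8 − 2 = 14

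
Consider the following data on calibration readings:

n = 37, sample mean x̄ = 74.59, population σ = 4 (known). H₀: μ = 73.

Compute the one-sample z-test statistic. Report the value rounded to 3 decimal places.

SE = σ/√n = 4/√37 = 0.6576
z = (x̄−μ₀)/SE = (74.59−73)/0.6576 = 2.4179

test statistic = 2.418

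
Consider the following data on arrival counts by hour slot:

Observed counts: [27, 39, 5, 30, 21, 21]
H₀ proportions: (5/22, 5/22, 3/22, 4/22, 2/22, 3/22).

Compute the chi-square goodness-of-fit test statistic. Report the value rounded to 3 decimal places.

n = 143; E_i = n·p_i = [32.50, 32.50, 19.50, 26.00, 13.00, 19.50]
χ² = (27−32.50)²/32.50 + (39−32.50)²/32.50 + (5−19.50)²/19.50 + (30−26.00)²/26.00 + (21−13.00)²/13.00 + (21−19.50)²/19.50 = 18.6667
df = 5

test statistic = 18.667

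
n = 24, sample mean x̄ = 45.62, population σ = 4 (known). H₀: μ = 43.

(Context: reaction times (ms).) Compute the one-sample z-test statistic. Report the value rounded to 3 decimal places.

test statistic = 3.209

SE = σ/√n = 4/√24 = 0.8165
z = (x̄−μ₀)/SE = (45.62−43)/0.8165 = 3.2088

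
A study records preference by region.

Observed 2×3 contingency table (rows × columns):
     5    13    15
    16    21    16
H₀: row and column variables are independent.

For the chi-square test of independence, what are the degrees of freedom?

df = (r−1)(c−1) = (2−1)·(3−1) = 2

degrees of freedom = 2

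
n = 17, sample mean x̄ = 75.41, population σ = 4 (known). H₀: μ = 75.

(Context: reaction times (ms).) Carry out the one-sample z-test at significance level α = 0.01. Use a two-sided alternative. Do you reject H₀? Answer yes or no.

SE = σ/√n = 4/√17 = 0.9701
z = (x̄−μ₀)/SE = (75.41−75)/0.9701 = 0.4226
p-value (two-sided) = 0.67257
At α=0.01: p ≥ α → fail to reject H₀

reject H₀: no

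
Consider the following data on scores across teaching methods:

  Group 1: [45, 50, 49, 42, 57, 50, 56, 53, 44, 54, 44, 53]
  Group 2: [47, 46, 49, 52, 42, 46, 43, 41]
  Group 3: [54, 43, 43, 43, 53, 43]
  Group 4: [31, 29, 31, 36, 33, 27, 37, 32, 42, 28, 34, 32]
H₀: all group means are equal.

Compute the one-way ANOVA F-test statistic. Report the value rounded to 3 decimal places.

test statistic = 31.061

Group means [49.75, 45.75, 46.50, 32.67], grand mean 43.000
SSB = Σnᵢ(x̄ᵢ−x̄)² = 1962.083; SSW = ΣΣ(x−x̄ᵢ)² = 715.917
MSB = 1962.083/3 = 654.0278; MSW = 715.917/34 = 21.0564
F = MSB/MSW = 31.0608
df = (3, 34)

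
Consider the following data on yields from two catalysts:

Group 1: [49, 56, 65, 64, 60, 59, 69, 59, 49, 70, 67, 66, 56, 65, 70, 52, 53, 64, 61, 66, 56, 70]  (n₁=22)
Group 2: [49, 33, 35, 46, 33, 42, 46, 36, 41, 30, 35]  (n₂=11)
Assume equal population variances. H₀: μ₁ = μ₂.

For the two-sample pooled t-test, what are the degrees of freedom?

degrees of freedom = 31

df = n₁ + n₂ − 2 = 22 + 11 − 2 = 31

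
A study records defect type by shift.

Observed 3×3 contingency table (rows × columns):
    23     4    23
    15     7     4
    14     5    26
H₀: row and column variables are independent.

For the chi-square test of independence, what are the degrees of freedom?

degrees of freedom = 4

df = (r−1)(c−1) = (3−1)·(3−1) = 4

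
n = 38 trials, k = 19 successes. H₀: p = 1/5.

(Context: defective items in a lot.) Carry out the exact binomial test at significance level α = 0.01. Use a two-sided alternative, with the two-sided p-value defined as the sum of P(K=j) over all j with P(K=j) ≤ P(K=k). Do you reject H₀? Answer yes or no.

reject H₀: yes

Exact binomial: n=38, k=19, p₀=1/5=0.2000
P(X=j) = C(n,j)·p₀^j·(1−p₀)^(n−j); p = Σ P(X=j) over j with P(X=j) ≤ P(X=19)
p-value (two-sided) = 0.00003
At α=0.01: p < α → reject H₀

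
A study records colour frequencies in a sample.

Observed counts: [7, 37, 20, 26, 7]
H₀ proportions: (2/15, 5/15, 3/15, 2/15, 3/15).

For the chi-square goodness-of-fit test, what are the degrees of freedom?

degrees of freedom = 4

df = k − 1 = 5 − 1 = 4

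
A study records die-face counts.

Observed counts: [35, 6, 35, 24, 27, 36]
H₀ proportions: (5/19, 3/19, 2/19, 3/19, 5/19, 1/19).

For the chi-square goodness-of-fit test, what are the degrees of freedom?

degrees of freedom = 5

df = k − 1 = 6 − 1 = 5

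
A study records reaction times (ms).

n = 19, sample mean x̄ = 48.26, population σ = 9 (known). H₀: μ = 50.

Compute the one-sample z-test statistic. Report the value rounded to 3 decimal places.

SE = σ/√n = 9/√19 = 2.0647
z = (x̄−μ₀)/SE = (48.26−50)/2.0647 = -0.8427

test statistic = -0.843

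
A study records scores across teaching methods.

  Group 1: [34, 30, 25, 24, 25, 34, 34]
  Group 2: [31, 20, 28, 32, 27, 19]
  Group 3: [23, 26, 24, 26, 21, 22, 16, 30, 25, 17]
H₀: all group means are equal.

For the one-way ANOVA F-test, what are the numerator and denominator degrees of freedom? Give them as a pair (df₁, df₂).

k = 3 groups, N = 23 total
df = (k−1, N−k) = (3−1, 23−3) = (2, 20)

degrees of freedom = [2, 20]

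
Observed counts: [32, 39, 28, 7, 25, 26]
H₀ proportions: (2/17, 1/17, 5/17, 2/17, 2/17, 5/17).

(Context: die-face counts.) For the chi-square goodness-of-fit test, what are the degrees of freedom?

degrees of freedom = 5

df = k − 1 = 6 − 1 = 5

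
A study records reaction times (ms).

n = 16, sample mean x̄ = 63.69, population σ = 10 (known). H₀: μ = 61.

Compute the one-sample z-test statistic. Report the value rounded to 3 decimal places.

test statistic = 1.076

SE = σ/√n = 10/√16 = 2.5000
z = (x̄−μ₀)/SE = (63.69−61)/2.5000 = 1.0760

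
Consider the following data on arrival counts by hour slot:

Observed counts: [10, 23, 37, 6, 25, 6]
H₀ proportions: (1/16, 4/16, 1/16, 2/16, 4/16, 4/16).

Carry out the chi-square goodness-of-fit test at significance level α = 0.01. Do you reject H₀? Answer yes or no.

reject H₀: yes

n = 107; E_i = n·p_i = [6.69, 26.75, 6.69, 13.38, 26.75, 26.75]
χ² = (10−6.69)²/6.69 + (23−26.75)²/26.75 + (37−6.69)²/6.69 + (6−13.38)²/13.38 + (25−26.75)²/26.75 + (6−26.75)²/26.75 = 159.8411
df = 5
p-value (upper-tail) = 0.00000
At α=0.01: p < α → reject H₀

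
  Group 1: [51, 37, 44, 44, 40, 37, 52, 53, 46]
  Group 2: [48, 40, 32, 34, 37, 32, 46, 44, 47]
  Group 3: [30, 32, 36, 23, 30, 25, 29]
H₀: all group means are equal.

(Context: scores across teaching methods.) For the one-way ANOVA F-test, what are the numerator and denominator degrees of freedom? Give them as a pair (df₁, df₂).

k = 3 groups, N = 25 total
df = (k−1, N−k) = (3−1, 25−3) = (2, 22)

degrees of freedom = [2, 22]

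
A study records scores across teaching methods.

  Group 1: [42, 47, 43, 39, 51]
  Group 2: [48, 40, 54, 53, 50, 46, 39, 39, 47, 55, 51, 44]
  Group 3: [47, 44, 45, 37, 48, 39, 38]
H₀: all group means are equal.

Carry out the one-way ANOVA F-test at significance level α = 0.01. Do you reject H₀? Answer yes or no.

Group means [44.40, 47.17, 42.57], grand mean 45.250
SSB = Σnᵢ(x̄ᵢ−x̄)² = 97.919; SSW = ΣΣ(x−x̄ᵢ)² = 570.581
MSB = 97.919/2 = 48.9595; MSW = 570.581/21 = 27.1705
F = MSB/MSW = 1.8019
df = (2, 21)
p-value (upper-tail) = 0.18957
At α=0.01: p ≥ α → fail to reject H₀

reject H₀: no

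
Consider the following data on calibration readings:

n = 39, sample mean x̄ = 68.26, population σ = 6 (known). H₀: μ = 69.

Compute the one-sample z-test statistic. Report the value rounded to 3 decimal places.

SE = σ/√n = 6/√39 = 0.9608
z = (x̄−μ₀)/SE = (68.26−69)/0.9608 = -0.7702

test statistic = -0.770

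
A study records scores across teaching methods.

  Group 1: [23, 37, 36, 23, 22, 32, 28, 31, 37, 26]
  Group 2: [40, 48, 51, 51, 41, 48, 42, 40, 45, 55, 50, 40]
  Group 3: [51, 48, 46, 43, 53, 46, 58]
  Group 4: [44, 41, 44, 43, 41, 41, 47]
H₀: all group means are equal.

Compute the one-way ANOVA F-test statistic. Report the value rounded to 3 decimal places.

test statistic = 27.879

Group means [29.50, 45.92, 49.29, 43.00], grand mean 41.444
SSB = Σnᵢ(x̄ᵢ−x̄)² = 2114.044; SSW = ΣΣ(x−x̄ᵢ)² = 808.845
MSB = 2114.044/3 = 704.6812; MSW = 808.845/32 = 25.2764
F = MSB/MSW = 27.8790
df = (3, 32)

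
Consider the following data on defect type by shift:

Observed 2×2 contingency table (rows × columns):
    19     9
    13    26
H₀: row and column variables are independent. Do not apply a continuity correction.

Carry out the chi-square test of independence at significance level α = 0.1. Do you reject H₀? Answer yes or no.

Row totals [28, 39], col totals [32, 35], n=67
χ² = (19−13.37)²/13.37 + (9−14.63)²/14.63 + (13−18.63)²/18.63 + (26−20.37)²/20.37 = 7.7860
df = 1
p-value (upper-tail) = 0.00527
At α=0.1: p < α → reject H₀

reject H₀: yes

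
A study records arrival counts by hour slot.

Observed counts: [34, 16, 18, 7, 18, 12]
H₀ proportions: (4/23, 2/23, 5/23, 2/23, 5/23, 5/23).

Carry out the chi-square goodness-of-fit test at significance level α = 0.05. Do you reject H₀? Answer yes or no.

n = 105; E_i = n·p_i = [18.26, 9.13, 22.83, 9.13, 22.83, 22.83]
χ² = (34−18.26)²/18.26 + (16−9.13)²/9.13 + (18−22.83)²/22.83 + (7−9.13)²/9.13 + (18−22.83)²/22.83 + (12−22.83)²/22.83 = 26.4067
df = 5
p-value (upper-tail) = 0.00007
At α=0.05: p < α → reject H₀

reject H₀: yes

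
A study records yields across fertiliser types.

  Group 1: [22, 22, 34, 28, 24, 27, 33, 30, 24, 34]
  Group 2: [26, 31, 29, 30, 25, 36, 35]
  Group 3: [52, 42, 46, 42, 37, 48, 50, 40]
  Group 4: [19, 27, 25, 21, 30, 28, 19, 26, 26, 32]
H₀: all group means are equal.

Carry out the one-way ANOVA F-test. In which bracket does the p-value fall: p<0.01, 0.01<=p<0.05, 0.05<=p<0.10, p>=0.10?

Group means [27.80, 30.29, 44.62, 25.30], grand mean 31.429
SSB = Σnᵢ(x̄ᵢ−x̄)² = 1909.568; SSW = ΣΣ(x−x̄ᵢ)² = 675.004
MSB = 1909.568/3 = 636.5226; MSW = 675.004/31 = 21.7743
F = MSB/MSW = 29.2327
df = (3, 31)
p-value (upper-tail) = 0.00000
→ bracket: p<0.01

p-value bracket: p<0.01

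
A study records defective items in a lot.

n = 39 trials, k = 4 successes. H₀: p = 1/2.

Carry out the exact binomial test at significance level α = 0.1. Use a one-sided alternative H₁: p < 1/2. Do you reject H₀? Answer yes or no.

reject H₀: yes

Exact binomial: n=39, k=4, p₀=1/2=0.5000
P(X≤4) from Σ C(n,i)·p₀^i·(1−p₀)^(n−i)
p-value (one-sided, H₁ less) = 0.00000
At α=0.1: p < α → reject H₀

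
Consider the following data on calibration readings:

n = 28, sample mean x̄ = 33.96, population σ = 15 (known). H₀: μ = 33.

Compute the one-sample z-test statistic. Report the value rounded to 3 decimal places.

test statistic = 0.339

SE = σ/√n = 15/√28 = 2.8347
z = (x̄−μ₀)/SE = (33.96−33)/2.8347 = 0.3387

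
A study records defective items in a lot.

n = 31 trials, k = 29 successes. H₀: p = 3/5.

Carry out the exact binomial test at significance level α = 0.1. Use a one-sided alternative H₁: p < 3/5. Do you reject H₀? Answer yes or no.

reject H₀: no

Exact binomial: n=31, k=29, p₀=3/5=0.6000
P(X≤29) from Σ C(n,i)·p₀^i·(1−p₀)^(n−i)
p-value (one-sided, H₁ less) = 1.00000
At α=0.1: p ≥ α → fail to reject H₀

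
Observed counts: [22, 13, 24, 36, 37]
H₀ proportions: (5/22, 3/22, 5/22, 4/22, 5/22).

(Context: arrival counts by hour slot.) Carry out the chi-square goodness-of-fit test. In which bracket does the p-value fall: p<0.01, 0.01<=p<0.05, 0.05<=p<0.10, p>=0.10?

n = 132; E_i = n·p_i = [30.00, 18.00, 30.00, 24.00, 30.00]
χ² = (22−30.00)²/30.00 + (13−18.00)²/18.00 + (24−30.00)²/30.00 + (36−24.00)²/24.00 + (37−30.00)²/30.00 = 12.3556
df = 4
p-value (upper-tail) = 0.01489
→ bracket: 0.01<=p<0.05

p-value bracket: 0.01<=p<0.05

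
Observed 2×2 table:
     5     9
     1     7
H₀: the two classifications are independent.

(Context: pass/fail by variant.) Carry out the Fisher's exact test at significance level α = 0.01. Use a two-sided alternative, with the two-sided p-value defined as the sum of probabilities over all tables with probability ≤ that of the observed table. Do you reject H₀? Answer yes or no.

Margins: r₁=14, r₂=8, c₁=6, c₂=16, n=22
p_obs = C(14,5)·C(8,1)/C(22,6); sum pmf over tables with pmf ≤ p_obs
p-value (two-sided) = 0.35116
At α=0.01: p ≥ α → fail to reject H₀

reject H₀: no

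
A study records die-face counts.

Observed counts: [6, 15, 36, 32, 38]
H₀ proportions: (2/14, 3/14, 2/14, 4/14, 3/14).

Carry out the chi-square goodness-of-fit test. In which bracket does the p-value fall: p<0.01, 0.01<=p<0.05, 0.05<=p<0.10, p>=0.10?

p-value bracket: p<0.01

n = 127; E_i = n·p_i = [18.14, 27.21, 18.14, 36.29, 27.21]
χ² = (6−18.14)²/18.14 + (15−27.21)²/27.21 + (36−18.14)²/18.14 + (32−36.29)²/36.29 + (38−27.21)²/27.21 = 35.9659
df = 4
p-value (upper-tail) = 0.00000
→ bracket: p<0.01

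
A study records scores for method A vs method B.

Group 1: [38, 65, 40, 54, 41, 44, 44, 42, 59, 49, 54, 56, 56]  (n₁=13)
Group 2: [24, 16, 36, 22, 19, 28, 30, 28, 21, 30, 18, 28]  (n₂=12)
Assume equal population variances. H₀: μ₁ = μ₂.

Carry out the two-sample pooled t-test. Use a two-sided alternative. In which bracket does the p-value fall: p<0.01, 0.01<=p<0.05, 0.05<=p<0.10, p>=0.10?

x̄₁=49.385, s₁=8.500, n₁=13
x̄₂=25.000, s₂=5.954, n₂=12
s_p² = [12·8.500² + 11·5.954²]/23 = 54.6555
SE = √(s_p²·(1/13+1/12)) = 2.9595
t = (49.385−25.000)/2.9595 = 8.2393
df = 23
p-value (two-sided) = 0.00000
→ bracket: p<0.01

p-value bracket: p<0.01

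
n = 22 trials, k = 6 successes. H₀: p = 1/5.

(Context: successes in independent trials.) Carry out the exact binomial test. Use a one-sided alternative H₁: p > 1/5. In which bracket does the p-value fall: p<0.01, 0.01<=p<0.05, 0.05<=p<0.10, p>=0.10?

p-value bracket: p>=0.10

Exact binomial: n=22, k=6, p₀=1/5=0.2000
P(X≥6) from Σ C(n,i)·p₀^i·(1−p₀)^(n−i)
p-value (one-sided, H₁ greater) = 0.26736
→ bracket: p>=0.10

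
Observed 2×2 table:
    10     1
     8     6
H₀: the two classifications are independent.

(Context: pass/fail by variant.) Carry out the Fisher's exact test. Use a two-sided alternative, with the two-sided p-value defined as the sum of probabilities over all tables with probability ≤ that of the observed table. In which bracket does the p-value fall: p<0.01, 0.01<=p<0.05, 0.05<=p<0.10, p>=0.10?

Margins: r₁=11, r₂=14, c₁=18, c₂=7, n=25
p_obs = C(11,10)·C(14,8)/C(25,18); sum pmf over tables with pmf ≤ p_obs
p-value (two-sided) = 0.09000
→ bracket: 0.05<=p<0.10

p-value bracket: 0.05<=p<0.10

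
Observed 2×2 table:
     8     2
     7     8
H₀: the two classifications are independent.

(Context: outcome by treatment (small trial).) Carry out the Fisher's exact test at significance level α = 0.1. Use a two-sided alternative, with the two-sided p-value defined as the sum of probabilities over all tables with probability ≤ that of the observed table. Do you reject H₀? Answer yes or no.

Margins: r₁=10, r₂=15, c₁=15, c₂=10, n=25
p_obs = C(10,8)·C(15,7)/C(25,15); sum pmf over tables with pmf ≤ p_obs
p-value (two-sided) = 0.21071
At α=0.1: p ≥ α → fail to reject H₀

reject H₀: no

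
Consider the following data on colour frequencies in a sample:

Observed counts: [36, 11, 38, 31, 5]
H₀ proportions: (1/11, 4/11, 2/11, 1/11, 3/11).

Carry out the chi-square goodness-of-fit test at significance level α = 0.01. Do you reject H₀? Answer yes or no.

n = 121; E_i = n·p_i = [11.00, 44.00, 22.00, 11.00, 33.00]
χ² = (36−11.00)²/11.00 + (11−44.00)²/44.00 + (38−22.00)²/22.00 + (31−11.00)²/11.00 + (5−33.00)²/33.00 = 153.3258
df = 4
p-value (upper-tail) = 0.00000
At α=0.01: p < α → reject H₀

reject H₀: yes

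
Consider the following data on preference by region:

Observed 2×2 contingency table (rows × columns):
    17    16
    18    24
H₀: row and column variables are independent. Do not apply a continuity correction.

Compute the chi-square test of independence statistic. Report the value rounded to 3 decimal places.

test statistic = 0.557

Row totals [33, 42], col totals [35, 40], n=75
χ² = (17−15.40)²/15.40 + (16−17.60)²/17.60 + (18−19.60)²/19.60 + (24−22.40)²/22.40 = 0.5566
df = 1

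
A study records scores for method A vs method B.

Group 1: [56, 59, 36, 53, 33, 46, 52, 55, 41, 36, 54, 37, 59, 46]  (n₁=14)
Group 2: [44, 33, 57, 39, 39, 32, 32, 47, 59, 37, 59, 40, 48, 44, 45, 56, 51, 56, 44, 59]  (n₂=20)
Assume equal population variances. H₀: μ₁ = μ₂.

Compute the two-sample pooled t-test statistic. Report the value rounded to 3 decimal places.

test statistic = 0.404

x̄₁=47.357, s₁=9.270, n₁=14
x̄₂=46.050, s₂=9.310, n₂=20
s_p² = [13·9.270² + 19·9.310²]/32 = 86.3801
SE = √(s_p²·(1/14+1/20)) = 3.2387
t = (47.357−46.050)/3.2387 = 0.4036
df = 32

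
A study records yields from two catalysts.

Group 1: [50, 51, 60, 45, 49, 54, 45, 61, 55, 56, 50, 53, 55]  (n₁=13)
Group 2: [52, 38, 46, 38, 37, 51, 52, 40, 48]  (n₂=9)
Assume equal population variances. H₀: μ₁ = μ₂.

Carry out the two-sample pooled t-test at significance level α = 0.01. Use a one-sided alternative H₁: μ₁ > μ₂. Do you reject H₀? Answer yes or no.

x̄₁=52.615, s₁=4.959, n₁=13
x̄₂=44.667, s₂=6.423, n₂=9
s_p² = [12·4.959² + 8·6.423²]/20 = 31.2538
SE = √(s_p²·(1/13+1/9)) = 2.4242
t = (52.615−44.667)/2.4242 = 3.2789
df = 20
p-value (one-sided, H₁ greater) = 0.00188
At α=0.01: p < α → reject H₀

reject H₀: yes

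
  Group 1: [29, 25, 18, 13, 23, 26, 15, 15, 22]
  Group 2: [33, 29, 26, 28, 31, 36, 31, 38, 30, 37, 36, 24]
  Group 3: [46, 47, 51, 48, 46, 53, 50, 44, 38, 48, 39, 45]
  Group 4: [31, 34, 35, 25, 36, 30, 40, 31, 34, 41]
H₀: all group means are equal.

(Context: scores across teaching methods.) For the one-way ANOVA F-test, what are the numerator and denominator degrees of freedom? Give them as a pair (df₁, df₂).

k = 4 groups, N = 43 total
df = (k−1, N−k) = (4−1, 43−4) = (3, 39)

degrees of freedom = [3, 39]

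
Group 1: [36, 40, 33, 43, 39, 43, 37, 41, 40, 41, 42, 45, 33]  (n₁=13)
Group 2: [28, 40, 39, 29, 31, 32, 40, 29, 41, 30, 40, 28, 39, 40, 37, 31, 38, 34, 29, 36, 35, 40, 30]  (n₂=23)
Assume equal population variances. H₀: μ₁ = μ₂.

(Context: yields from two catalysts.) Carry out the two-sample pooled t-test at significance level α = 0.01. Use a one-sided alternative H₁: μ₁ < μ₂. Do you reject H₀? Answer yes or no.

x̄₁=39.462, s₁=3.755, n₁=13
x̄₂=34.609, s₂=4.774, n₂=23
s_p² = [12·3.755² + 22·4.774²]/34 = 19.7267
SE = √(s_p²·(1/13+1/23)) = 1.5411
t = (39.462−34.609)/1.5411 = 3.1489
df = 34
p-value (one-sided, H₁ less) = 0.99830
At α=0.01: p ≥ α → fail to reject H₀

reject H₀: no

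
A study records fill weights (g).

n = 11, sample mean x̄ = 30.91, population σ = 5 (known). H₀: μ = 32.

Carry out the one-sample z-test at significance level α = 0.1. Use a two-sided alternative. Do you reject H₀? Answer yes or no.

SE = σ/√n = 5/√11 = 1.5076
z = (x̄−μ₀)/SE = (30.91−32)/1.5076 = -0.7230
p-value (two-sided) = 0.46967
At α=0.1: p ≥ α → fail to reject H₀

reject H₀: no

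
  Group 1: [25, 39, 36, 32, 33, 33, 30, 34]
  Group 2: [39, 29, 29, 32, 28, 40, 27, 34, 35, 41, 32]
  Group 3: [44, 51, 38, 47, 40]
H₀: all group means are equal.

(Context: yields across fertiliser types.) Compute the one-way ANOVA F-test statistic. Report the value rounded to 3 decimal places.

test statistic = 10.455

Group means [32.75, 33.27, 44.00], grand mean 35.333
SSB = Σnᵢ(x̄ᵢ−x̄)² = 475.652; SSW = ΣΣ(x−x̄ᵢ)² = 477.682
MSB = 475.652/2 = 237.8258; MSW = 477.682/21 = 22.7468
F = MSB/MSW = 10.4554
df = (2, 21)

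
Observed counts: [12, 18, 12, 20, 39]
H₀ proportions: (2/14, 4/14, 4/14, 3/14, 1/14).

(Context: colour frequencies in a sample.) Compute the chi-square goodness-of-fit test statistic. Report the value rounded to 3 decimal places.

n = 101; E_i = n·p_i = [14.43, 28.86, 28.86, 21.64, 7.21]
χ² = (12−14.43)²/14.43 + (18−28.86)²/28.86 + (12−28.86)²/28.86 + (20−21.64)²/21.64 + (39−7.21)²/7.21 = 154.5116
df = 4

test statistic = 154.512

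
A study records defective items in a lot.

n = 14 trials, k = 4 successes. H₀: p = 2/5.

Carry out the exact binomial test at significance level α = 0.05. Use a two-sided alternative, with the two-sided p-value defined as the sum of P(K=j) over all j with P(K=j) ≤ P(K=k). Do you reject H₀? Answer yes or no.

reject H₀: no

Exact binomial: n=14, k=4, p₀=2/5=0.4000
P(X=j) = C(n,j)·p₀^j·(1−p₀)^(n−j); p = Σ P(X=j) over j with P(X=j) ≤ P(X=4)
p-value (two-sided) = 0.42940
At α=0.05: p ≥ α → fail to reject H₀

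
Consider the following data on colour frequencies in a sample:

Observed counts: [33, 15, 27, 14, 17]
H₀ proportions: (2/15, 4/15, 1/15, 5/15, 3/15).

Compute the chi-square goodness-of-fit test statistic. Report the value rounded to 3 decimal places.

n = 106; E_i = n·p_i = [14.13, 28.27, 7.07, 35.33, 21.20]
χ² = (33−14.13)²/14.13 + (15−28.27)²/28.27 + (27−7.07)²/7.07 + (14−35.33)²/35.33 + (17−21.20)²/21.20 = 101.3514
df = 4

test statistic = 101.351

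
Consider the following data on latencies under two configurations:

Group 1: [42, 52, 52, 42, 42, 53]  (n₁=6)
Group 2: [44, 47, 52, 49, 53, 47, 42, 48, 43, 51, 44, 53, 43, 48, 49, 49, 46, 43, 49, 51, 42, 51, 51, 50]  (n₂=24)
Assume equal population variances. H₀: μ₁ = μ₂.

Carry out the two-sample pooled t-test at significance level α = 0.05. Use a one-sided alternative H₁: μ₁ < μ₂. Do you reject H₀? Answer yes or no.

reject H₀: no

x̄₁=47.167, s₁=5.672, n₁=6
x̄₂=47.708, s₂=3.569, n₂=24
s_p² = [5·5.672² + 23·3.569²]/28 = 16.2068
SE = √(s_p²·(1/6+1/24)) = 1.8375
t = (47.167−47.708)/1.8375 = -0.2948
df = 28
p-value (one-sided, H₁ less) = 0.38517
At α=0.05: p ≥ α → fail to reject H₀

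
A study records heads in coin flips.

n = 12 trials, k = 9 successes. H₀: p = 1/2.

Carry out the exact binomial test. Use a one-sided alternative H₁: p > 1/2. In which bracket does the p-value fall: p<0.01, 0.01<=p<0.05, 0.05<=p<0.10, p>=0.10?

Exact binomial: n=12, k=9, p₀=1/2=0.5000
P(X≥9) from Σ C(n,i)·p₀^i·(1−p₀)^(n−i)
p-value (one-sided, H₁ greater) = 0.07300
→ bracket: 0.05<=p<0.10

p-value bracket: 0.05<=p<0.10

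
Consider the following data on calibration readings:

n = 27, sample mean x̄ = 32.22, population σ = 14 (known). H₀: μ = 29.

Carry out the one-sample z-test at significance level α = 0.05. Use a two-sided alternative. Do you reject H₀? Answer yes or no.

SE = σ/√n = 14/√27 = 2.6943
z = (x̄−μ₀)/SE = (32.22−29)/2.6943 = 1.1951
p-value (two-sided) = 0.23204
At α=0.05: p ≥ α → fail to reject H₀

reject H₀: no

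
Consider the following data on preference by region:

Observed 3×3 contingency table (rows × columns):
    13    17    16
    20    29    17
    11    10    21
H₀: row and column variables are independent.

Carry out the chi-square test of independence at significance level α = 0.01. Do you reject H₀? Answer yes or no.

Row totals [46, 66, 42], col totals [44, 56, 54], n=154
χ² = (13−13.14)²/13.14 + (17−16.73)²/16.73 + (16−16.13)²/16.13 + (20−18.86)²/18.86 + (29−24.00)²/24.00 + (17−23.14)²/23.14 + (11−12.00)²/12.00 + (10−15.27)²/15.27 + (21−14.73)²/14.73 = 7.3239
df = 4
p-value (upper-tail) = 0.11973
At α=0.01: p ≥ α → fail to reject H₀

reject H₀: no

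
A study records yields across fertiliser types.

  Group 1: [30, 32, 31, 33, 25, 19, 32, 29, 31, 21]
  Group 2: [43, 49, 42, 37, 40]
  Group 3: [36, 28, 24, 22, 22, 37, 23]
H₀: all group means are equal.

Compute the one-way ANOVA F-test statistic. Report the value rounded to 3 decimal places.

Group means [28.30, 42.20, 27.43], grand mean 31.182
SSB = Σnᵢ(x̄ᵢ−x̄)² = 788.658; SSW = ΣΣ(x−x̄ᵢ)² = 552.614
MSB = 788.658/2 = 394.3292; MSW = 552.614/19 = 29.0850
F = MSB/MSW = 13.5578
df = (2, 19)

test statistic = 13.558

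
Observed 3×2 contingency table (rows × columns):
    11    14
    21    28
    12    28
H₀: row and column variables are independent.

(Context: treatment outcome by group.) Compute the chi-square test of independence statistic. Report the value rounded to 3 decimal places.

test statistic = 1.931

Row totals [25, 49, 40], col totals [44, 70], n=114
χ² = (11−9.65)²/9.65 + (14−15.35)²/15.35 + (21−18.91)²/18.91 + (28−30.09)²/30.09 + (12−15.44)²/15.44 + (28−24.56)²/24.56 = 1.9306
df = 2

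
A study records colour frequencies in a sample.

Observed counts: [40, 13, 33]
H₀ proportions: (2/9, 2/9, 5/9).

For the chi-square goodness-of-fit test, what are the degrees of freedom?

degrees of freedom = 2

df = k − 1 = 3 − 1 = 2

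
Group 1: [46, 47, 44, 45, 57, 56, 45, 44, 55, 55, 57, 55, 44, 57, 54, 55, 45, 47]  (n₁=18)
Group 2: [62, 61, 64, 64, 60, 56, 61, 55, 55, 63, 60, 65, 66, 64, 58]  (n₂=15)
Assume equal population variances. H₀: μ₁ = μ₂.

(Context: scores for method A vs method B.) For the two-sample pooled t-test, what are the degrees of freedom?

df = n₁ + n₂ − 2 = 18 + 15 − 2 = 31

degrees of freedom = 31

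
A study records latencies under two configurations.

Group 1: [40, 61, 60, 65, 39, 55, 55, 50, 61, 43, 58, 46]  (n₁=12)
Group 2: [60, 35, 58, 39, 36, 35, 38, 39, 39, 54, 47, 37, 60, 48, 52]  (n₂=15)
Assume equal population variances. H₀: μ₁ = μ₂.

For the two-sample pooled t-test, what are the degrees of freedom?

df = n₁ + n₂ − 2 = 12 + 15 − 2 = 25

degrees of freedom = 25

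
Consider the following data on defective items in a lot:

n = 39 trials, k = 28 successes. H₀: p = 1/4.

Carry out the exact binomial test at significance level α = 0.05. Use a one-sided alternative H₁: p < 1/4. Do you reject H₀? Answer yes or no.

Exact binomial: n=39, k=28, p₀=1/4=0.2500
P(X≤28) from Σ C(n,i)·p₀^i·(1−p₀)^(n−i)
p-value (one-sided, H₁ less) = 1.00000
At α=0.05: p ≥ α → fail to reject H₀

reject H₀: no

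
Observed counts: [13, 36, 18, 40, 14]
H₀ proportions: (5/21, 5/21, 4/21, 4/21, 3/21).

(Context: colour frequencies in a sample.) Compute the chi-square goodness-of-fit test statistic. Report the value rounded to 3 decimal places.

test statistic = 24.669

n = 121; E_i = n·p_i = [28.81, 28.81, 23.05, 23.05, 17.29]
χ² = (13−28.81)²/28.81 + (36−28.81)²/28.81 + (18−23.05)²/23.05 + (40−23.05)²/23.05 + (14−17.29)²/17.29 = 24.6694
df = 4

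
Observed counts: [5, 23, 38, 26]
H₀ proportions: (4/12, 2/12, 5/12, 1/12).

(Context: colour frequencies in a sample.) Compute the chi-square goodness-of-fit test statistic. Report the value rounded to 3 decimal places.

test statistic = 69.159

n = 92; E_i = n·p_i = [30.67, 15.33, 38.33, 7.67]
χ² = (5−30.67)²/30.67 + (23−15.33)²/15.33 + (38−38.33)²/38.33 + (26−7.67)²/7.67 = 69.1587
df = 3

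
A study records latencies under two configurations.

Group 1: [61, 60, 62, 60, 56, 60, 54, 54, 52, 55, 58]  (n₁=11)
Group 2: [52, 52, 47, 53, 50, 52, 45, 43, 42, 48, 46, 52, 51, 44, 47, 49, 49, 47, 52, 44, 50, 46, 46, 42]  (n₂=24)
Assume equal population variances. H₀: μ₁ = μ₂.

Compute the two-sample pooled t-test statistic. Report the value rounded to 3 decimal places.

test statistic = 7.640

x̄₁=57.455, s₁=3.387, n₁=11
x̄₂=47.875, s₂=3.468, n₂=24
s_p² = [10·3.387² + 23·3.468²]/33 = 11.8592
SE = √(s_p²·(1/11+1/24)) = 1.2539
t = (57.455−47.875)/1.2539 = 7.6399
df = 33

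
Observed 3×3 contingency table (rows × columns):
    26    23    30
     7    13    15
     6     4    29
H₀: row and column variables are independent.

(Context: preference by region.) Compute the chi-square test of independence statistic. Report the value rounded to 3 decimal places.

test statistic = 16.766

Row totals [79, 35, 39], col totals [39, 40, 74], n=153
χ² = (26−20.14)²/20.14 + (23−20.65)²/20.65 + (30−38.21)²/38.21 + (7−8.92)²/8.92 + (13−9.15)²/9.15 + (15−16.93)²/16.93 + (6−9.94)²/9.94 + (4−10.20)²/10.20 + (29−18.86)²/18.86 = 16.7660
df = 4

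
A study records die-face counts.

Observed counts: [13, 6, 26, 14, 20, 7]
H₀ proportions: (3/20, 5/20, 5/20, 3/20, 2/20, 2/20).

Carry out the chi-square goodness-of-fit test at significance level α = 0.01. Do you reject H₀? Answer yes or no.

reject H₀: yes

n = 86; E_i = n·p_i = [12.90, 21.50, 21.50, 12.90, 8.60, 8.60]
χ² = (13−12.90)²/12.90 + (6−21.50)²/21.50 + (26−21.50)²/21.50 + (14−12.90)²/12.90 + (20−8.60)²/8.60 + (7−8.60)²/8.60 = 27.6202
df = 5
p-value (upper-tail) = 0.00004
At α=0.01: p < α → reject H₀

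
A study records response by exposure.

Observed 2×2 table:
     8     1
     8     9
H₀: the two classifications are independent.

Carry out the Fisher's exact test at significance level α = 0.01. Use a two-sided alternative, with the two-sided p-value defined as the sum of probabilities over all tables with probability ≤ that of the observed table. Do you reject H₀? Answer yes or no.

Margins: r₁=9, r₂=17, c₁=16, c₂=10, n=26
p_obs = C(9,8)·C(17,8)/C(26,16); sum pmf over tables with pmf ≤ p_obs
p-value (two-sided) = 0.08733
At α=0.01: p ≥ α → fail to reject H₀

reject H₀: no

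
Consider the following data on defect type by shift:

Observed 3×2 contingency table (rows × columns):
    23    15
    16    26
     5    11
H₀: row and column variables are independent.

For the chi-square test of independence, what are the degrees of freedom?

degrees of freedom = 2

df = (r−1)(c−1) = (3−1)·(2−1) = 2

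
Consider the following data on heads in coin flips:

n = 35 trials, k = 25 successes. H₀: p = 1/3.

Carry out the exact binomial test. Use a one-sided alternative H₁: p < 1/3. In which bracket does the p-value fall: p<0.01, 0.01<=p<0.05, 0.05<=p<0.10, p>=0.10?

p-value bracket: p>=0.10

Exact binomial: n=35, k=25, p₀=1/3=0.3333
P(X≤25) from Σ C(n,i)·p₀^i·(1−p₀)^(n−i)
p-value (one-sided, H₁ less) = 1.00000
→ bracket: p>=0.10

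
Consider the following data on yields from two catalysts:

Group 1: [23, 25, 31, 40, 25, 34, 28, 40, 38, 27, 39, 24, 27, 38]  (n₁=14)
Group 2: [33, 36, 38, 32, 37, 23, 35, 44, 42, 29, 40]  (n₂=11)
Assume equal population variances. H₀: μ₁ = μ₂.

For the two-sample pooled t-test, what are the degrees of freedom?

degrees of freedom = 23

df = n₁ + n₂ − 2 = 14 + 11 − 2 = 23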